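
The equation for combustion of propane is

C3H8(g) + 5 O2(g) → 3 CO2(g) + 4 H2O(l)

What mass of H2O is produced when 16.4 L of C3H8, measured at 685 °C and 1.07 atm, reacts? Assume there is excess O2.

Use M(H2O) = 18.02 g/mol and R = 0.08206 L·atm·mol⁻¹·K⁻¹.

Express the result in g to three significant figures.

16.1 g

n(C3H8) = PV/RT = (1.07 × 16.4) / (0.08206 × 958.15) = 0.2232 mol
n(H2O) = (4/1) × 0.2232 = 0.8928 mol
m(H2O) = 0.8928 × 18.02 = 16.09 g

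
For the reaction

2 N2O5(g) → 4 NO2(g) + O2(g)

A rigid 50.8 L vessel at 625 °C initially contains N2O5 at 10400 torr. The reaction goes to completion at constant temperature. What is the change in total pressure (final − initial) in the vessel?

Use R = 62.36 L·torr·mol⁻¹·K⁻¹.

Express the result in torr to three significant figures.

15600 torr

At constant T and V, P ∝ n(gas): 2 mol gas → 5 mol gas.
P_final = (5/2) × 10400 = 26000 torr; ΔP = 26000 − 10400 = 15600 torr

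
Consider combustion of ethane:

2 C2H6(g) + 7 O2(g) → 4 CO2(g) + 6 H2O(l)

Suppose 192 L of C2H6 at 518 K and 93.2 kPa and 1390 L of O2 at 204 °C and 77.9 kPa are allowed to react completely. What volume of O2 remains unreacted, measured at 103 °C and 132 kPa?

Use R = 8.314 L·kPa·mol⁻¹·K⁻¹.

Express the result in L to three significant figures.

302 L

n(C2H6) = PV/RT = (93.2 × 192) / (8.314 × 518) = 4.155 mol
n(O2) = PV/RT = (77.9 × 1390) / (8.314 × 477.15) = 27.30 mol
For 4.155 mol C2H6, stoichiometry requires (7/2) × 4.155 = 14.54 mol O2; 27.30 mol is available, so C2H6 is limiting.
n(O2) consumed = (7/2) × 4.155 = 14.54 mol; remaining = 27.30 − 14.54 = 12.76 mol
V(O2) = nRT/P = 12.76 × 8.314 × 376.15 / 132 = 302.3 L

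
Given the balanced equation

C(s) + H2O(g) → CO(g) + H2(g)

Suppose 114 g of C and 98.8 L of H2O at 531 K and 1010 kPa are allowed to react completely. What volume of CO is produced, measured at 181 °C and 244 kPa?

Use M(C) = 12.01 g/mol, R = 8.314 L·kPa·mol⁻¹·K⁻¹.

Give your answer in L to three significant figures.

147 L

n(C) = 114 / 12.01 = 9.492 mol
n(H2O) = PV/RT = (1010 × 98.8) / (8.314 × 531) = 22.60 mol
For 9.492 mol C, stoichiometry requires (1/1) × 9.492 = 9.492 mol H2O; 22.60 mol is available, so C is limiting.
n(CO) = (1/1) × 9.492 = 9.492 mol
V(CO) = nRT/P = 9.492 × 8.314 × 454.15 / 244 = 146.9 L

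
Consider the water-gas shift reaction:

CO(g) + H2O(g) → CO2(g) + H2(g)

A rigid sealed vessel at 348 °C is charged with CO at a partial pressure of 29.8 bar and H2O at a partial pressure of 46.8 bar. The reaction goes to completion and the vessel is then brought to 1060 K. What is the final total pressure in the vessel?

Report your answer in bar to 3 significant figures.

131 bar

With V and T fixed, P_i ∝ n_i, so the mole ratios apply directly to partial pressures at 348 °C.
P(H2O) required for 29.8 bar of CO = (1/1) × 29.8 = 29.80 bar; available 46.8 bar, so CO is limiting.
P(H2O) remaining = 46.8 − (1/1) × 29.8 = 17.00 bar
P(gaseous products) = (1+1)/1 × 29.8 = 59.60 bar
P_total at 348 °C = 17.00 + 59.60 = 76.60 bar
Scaling to 1060 K: P = 76.60 × 1060/621.15 = 130.7 bar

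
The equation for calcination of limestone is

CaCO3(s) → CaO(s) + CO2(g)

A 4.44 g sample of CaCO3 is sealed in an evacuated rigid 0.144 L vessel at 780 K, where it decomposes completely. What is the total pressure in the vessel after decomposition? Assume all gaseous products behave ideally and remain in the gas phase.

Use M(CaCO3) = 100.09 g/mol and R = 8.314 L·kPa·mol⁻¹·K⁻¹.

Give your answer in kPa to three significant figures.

2000 kPa

n(CaCO3) = 4.44 / 100.09 = 0.04436 mol
n(gas produced) = (1/1) × 0.04436 = 0.04436 mol
P = nRT/V = 0.04436 × 8.314 × 780 / 0.144 = 1998 kPa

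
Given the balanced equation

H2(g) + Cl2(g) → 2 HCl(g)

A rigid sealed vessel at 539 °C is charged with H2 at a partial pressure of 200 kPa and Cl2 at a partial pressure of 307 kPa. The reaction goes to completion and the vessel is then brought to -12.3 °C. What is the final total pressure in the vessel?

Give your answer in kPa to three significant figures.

163 kPa

Because the vessel is rigid and T is held at 539 °C, work the stoichiometry in partial pressures (P_i = n_iRT/V).
P(Cl2) required for 200 kPa of H2 = (1/1) × 200 = 200.0 kPa; available 307 kPa, so H2 is limiting.
P(Cl2) remaining = 307 − (1/1) × 200 = 107.0 kPa
P(gaseous products) = (2)/1 × 200 = 400.0 kPa
P_total at 539 °C = 107.0 + 400.0 = 507.0 kPa
Scaling to -12.3 °C: P = 507.0 × 260.85/812.15 = 162.8 kPa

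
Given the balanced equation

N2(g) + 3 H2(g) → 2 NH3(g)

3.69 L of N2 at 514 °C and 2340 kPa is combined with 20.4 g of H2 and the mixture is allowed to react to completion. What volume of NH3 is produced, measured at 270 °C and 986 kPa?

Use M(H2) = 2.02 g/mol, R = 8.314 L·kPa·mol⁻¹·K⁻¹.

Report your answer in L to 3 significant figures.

12.1 L

n(N2) = PV/RT = (2340 × 3.69) / (8.314 × 787.15) = 1.319 mol
n(H2) = 20.4 / 2.02 = 10.10 mol
For 1.319 mol N2, stoichiometry requires (3/1) × 1.319 = 3.957 mol H2; 10.10 mol is available, so N2 is limiting.
n(NH3) = (2/1) × 1.319 = 2.638 mol
V(NH3) = nRT/P = 2.638 × 8.314 × 543.15 / 986 = 12.08 L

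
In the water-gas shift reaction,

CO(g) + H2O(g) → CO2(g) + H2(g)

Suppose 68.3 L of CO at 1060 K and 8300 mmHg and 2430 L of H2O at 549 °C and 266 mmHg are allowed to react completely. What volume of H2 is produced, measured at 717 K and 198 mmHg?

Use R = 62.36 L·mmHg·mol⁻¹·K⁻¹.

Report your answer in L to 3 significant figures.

n(CO) = PV/RT = (8300 × 68.3) / (62.36 × 1060) = 8.576 mol
n(H2O) = PV/RT = (266 × 2430) / (62.36 × 822.15) = 12.61 mol
For 8.576 mol CO, stoichiometry requires (1/1) × 8.576 = 8.576 mol H2O; 12.61 mol is available, so CO is limiting.
n(H2) = (1/1) × 8.576 = 8.576 mol
V(H2) = nRT/P = 8.576 × 62.36 × 717 / 198 = 1937 L

1940 L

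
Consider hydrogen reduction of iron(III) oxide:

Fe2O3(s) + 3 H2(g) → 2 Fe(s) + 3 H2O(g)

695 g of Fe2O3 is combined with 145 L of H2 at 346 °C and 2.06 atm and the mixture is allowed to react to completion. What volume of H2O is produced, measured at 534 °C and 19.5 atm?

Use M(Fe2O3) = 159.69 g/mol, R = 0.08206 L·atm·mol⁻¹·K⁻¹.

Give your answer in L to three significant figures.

n(Fe2O3) = 695 / 159.69 = 4.352 mol
n(H2) = PV/RT = (2.06 × 145) / (0.08206 × 619.15) = 5.879 mol
For 4.352 mol Fe2O3, stoichiometry requires (3/1) × 4.352 = 13.06 mol H2; 5.879 mol is available, so H2 is limiting.
n(H2O) = (3/3) × 5.879 = 5.879 mol
V(H2O) = nRT/P = 5.879 × 0.08206 × 807.15 / 19.5 = 19.97 L

20.0 L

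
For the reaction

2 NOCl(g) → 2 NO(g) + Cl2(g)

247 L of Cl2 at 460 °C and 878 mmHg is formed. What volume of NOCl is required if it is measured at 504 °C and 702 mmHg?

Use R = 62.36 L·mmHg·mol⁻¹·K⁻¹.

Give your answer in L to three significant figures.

n(Cl2) = PV/RT = (878 × 247) / (62.36 × 733.15) = 4.743 mol
n(NOCl) = (2/1) × 4.743 = 9.486 mol
V = nRT/P = 9.486 × 62.36 × 777.15 / 702 = 654.9 L

655 L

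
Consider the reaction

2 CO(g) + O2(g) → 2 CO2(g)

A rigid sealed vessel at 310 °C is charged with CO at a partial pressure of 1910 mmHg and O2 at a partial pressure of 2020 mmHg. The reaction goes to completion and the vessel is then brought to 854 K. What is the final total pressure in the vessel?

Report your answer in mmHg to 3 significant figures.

Because the vessel is rigid and T is held at 310 °C, work the stoichiometry in partial pressures (P_i = n_iRT/V).
P(O2) required for 1910 mmHg of CO = (1/2) × 1910 = 955.0 mmHg; available 2020 mmHg, so CO is limiting.
P(O2) remaining = 2020 − (1/2) × 1910 = 1065 mmHg
P(gaseous products) = (2)/2 × 1910 = 1910 mmHg
P_total at 310 °C = 1065 + 1910 = 2975 mmHg
Scaling to 854 K: P = 2975 × 854/583.15 = 4357 mmHg

4360 mmHg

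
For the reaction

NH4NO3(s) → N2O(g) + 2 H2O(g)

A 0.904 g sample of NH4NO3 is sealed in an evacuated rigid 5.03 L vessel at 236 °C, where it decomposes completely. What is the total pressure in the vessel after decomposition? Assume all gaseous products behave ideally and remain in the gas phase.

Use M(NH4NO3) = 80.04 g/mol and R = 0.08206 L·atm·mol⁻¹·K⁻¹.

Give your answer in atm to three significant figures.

0.281 atm

n(NH4NO3) = 0.904 / 80.04 = 0.01129 mol
n(gas produced) = (3/1) × 0.01129 = 0.03387 mol
P = nRT/V = 0.03387 × 0.08206 × 509.15 / 5.03 = 0.2813 atm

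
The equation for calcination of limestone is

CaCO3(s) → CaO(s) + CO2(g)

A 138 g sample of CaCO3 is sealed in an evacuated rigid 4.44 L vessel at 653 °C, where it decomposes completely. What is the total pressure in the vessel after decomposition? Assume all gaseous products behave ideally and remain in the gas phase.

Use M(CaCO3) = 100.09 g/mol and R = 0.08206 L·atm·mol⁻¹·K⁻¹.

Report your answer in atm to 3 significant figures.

n(CaCO3) = 138 / 100.09 = 1.379 mol
n(gas produced) = (1/1) × 1.379 = 1.379 mol
P = nRT/V = 1.379 × 0.08206 × 926.15 / 4.44 = 23.60 atm

23.6 atm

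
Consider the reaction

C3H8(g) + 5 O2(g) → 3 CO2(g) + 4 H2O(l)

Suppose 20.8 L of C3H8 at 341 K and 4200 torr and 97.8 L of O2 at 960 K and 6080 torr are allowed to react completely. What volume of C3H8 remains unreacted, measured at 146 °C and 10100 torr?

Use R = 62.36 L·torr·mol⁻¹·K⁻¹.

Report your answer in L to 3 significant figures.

5.49 L

n(C3H8) = PV/RT = (4200 × 20.8) / (62.36 × 341) = 4.108 mol
n(O2) = PV/RT = (6080 × 97.8) / (62.36 × 960) = 9.933 mol
For 4.108 mol C3H8, stoichiometry requires (5/1) × 4.108 = 20.54 mol O2; 9.933 mol is available, so O2 is limiting.
n(C3H8) consumed = (1/5) × 9.933 = 1.987 mol; remaining = 4.108 − 1.987 = 2.121 mol
V(C3H8) = nRT/P = 2.121 × 62.36 × 419.15 / 10100 = 5.489 L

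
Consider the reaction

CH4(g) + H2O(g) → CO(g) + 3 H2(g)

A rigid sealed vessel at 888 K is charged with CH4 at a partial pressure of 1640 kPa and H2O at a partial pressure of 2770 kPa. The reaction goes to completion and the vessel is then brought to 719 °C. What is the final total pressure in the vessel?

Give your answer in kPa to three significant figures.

Because the vessel is rigid and T is held at 888 K, work the stoichiometry in partial pressures (P_i = n_iRT/V).
P(H2O) required for 1640 kPa of CH4 = (1/1) × 1640 = 1640 kPa; available 2770 kPa, so CH4 is limiting.
P(H2O) remaining = 2770 − (1/1) × 1640 = 1130 kPa
P(gaseous products) = (1+3)/1 × 1640 = 6560 kPa
P_total at 888 K = 1130 + 6560 = 7690 kPa
Scaling to 719 °C: P = 7690 × 992.15/888 = 8592 kPa

8590 kPa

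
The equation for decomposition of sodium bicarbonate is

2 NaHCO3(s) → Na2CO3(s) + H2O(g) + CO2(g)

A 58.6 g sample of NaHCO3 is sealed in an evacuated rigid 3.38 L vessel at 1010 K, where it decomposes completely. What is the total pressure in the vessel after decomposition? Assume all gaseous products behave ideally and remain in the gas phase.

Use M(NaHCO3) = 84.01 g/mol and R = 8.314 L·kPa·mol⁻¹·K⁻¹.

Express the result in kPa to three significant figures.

n(NaHCO3) = 58.6 / 84.01 = 0.6975 mol
n(gas produced) = (2/2) × 0.6975 = 0.6975 mol
P = nRT/V = 0.6975 × 8.314 × 1010 / 3.38 = 1733 kPa

1730 kPa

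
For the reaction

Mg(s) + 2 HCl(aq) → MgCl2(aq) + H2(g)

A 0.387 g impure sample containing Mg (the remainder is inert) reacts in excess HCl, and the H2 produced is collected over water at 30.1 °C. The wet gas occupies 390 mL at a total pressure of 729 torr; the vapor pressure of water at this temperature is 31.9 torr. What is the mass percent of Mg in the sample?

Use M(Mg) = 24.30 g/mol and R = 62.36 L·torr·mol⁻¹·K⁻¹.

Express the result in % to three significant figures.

P(H2) = 729 − 31.9 = 697.1 torr
n(H2) = PV/RT = (697.1 × 0.3900) / (62.36 × 303.25) = 0.01438 mol
n(Mg) = (1/1) × 0.01438 = 0.01438 mol
m(Mg) = 0.01438 × 24.30 = 0.3494 g
%Mg = 0.3494 / 0.387 × 100 = 90.28%

90.3 %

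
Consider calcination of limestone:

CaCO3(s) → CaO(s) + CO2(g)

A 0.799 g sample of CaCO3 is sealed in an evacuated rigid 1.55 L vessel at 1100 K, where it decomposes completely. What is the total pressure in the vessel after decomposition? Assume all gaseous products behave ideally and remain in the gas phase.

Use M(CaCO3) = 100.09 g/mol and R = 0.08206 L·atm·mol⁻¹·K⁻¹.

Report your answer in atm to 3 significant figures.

0.465 atm

n(CaCO3) = 0.799 / 100.09 = 0.007983 mol
n(gas produced) = (1/1) × 0.007983 = 0.007983 mol
P = nRT/V = 0.007983 × 0.08206 × 1100 / 1.55 = 0.4649 atm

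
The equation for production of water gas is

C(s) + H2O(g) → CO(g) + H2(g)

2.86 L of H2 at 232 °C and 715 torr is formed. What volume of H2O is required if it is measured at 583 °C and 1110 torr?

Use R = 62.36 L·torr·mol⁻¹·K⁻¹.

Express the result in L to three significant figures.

n(H2) = PV/RT = (715 × 2.86) / (62.36 × 505.15) = 0.06492 mol
n(H2O) = (1/1) × 0.06492 = 0.06492 mol
V = nRT/P = 0.06492 × 62.36 × 856.15 / 1110 = 3.123 L

3.12 L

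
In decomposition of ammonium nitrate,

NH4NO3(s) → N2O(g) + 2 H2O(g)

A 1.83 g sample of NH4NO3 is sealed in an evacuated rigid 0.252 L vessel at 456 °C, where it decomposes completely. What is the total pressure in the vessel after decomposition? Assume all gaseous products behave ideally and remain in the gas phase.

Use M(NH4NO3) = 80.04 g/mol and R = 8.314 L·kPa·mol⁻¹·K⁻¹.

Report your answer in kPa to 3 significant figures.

1650 kPa

n(NH4NO3) = 1.83 / 80.04 = 0.02286 mol
n(gas produced) = (3/1) × 0.02286 = 0.06858 mol
P = nRT/V = 0.06858 × 8.314 × 729.15 / 0.252 = 1650 kPa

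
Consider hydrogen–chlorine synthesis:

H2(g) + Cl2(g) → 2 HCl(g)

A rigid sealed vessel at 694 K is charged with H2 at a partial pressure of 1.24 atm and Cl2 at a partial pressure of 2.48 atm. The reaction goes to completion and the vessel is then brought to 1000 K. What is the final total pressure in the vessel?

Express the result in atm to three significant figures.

Because the vessel is rigid and T is held at 694 K, work the stoichiometry in partial pressures (P_i = n_iRT/V).
P(Cl2) required for 1.24 atm of H2 = (1/1) × 1.24 = 1.240 atm; available 2.48 atm, so H2 is limiting.
P(Cl2) remaining = 2.48 − (1/1) × 1.24 = 1.240 atm
P(gaseous products) = (2)/1 × 1.24 = 2.480 atm
P_total at 694 K = 1.240 + 2.480 = 3.720 atm
Scaling to 1000 K: P = 3.720 × 1000/694 = 5.360 atm

5.36 atm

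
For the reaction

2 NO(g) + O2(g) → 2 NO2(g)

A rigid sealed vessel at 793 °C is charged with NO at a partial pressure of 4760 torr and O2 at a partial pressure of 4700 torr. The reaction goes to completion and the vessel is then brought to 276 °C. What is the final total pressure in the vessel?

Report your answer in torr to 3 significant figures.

3650 torr

With V and T fixed, P_i ∝ n_i, so the mole ratios apply directly to partial pressures at 793 °C.
P(O2) required for 4760 torr of NO = (1/2) × 4760 = 2380 torr; available 4700 torr, so NO is limiting.
P(O2) remaining = 4700 − (1/2) × 4760 = 2320 torr
P(gaseous products) = (2)/2 × 4760 = 4760 torr
P_total at 793 °C = 2320 + 4760 = 7080 torr
Scaling to 276 °C: P = 7080 × 549.15/1066.15 = 3647 torr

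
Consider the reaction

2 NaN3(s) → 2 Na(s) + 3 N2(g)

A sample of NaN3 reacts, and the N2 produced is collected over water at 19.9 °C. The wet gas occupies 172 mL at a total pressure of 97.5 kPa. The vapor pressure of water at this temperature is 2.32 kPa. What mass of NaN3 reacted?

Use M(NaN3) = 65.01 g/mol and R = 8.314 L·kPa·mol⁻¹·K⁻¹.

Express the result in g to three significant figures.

0.291 g

P(N2) = 97.5 − 2.32 = 95.18 kPa
n(N2) = PV/RT = (95.18 × 0.1720) / (8.314 × 293.05) = 0.006719 mol
n(NaN3) = (2/3) × 0.006719 = 0.004479 mol
m(NaN3) = 0.004479 × 65.01 = 0.2912 g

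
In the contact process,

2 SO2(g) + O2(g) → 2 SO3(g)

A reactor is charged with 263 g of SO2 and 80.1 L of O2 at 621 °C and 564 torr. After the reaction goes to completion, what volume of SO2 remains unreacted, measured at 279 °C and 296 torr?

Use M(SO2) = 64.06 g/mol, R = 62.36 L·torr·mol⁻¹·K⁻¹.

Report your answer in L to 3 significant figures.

n(SO2) = 263 / 64.06 = 4.106 mol
n(O2) = PV/RT = (564 × 80.1) / (62.36 × 894.15) = 0.8102 mol
For 4.106 mol SO2, stoichiometry requires (1/2) × 4.106 = 2.053 mol O2; 0.8102 mol is available, so O2 is limiting.
n(SO2) consumed = (2/1) × 0.8102 = 1.620 mol; remaining = 4.106 − 1.620 = 2.486 mol
V(SO2) = nRT/P = 2.486 × 62.36 × 552.15 / 296 = 289.2 L

289 L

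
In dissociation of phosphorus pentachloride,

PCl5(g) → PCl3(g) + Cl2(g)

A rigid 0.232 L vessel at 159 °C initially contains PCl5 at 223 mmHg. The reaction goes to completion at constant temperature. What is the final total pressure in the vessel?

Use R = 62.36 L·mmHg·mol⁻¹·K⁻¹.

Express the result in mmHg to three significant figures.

Rigid vessel, constant T ⇒ P scales with total gas moles (1 → 2).
P_final = (2/1) × 223 = 446.0 mmHg

446 mmHg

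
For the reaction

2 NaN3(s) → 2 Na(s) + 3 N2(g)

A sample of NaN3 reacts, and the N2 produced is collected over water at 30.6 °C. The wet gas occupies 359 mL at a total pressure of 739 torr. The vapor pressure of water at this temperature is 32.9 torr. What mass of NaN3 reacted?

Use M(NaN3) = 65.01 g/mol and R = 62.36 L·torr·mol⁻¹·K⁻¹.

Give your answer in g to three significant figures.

P(N2) = 739 − 32.9 = 706.1 torr
n(N2) = PV/RT = (706.1 × 0.3590) / (62.36 × 303.75) = 0.01338 mol
n(NaN3) = (2/3) × 0.01338 = 0.008920 mol
m(NaN3) = 0.008920 × 65.01 = 0.5799 g

0.580 g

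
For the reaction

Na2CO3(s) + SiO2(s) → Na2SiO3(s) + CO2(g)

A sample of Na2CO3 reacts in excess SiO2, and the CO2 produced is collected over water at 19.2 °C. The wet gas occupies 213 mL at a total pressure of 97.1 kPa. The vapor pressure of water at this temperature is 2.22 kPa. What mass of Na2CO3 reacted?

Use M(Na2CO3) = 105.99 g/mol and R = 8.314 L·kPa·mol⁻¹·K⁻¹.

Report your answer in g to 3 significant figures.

P(CO2) = 97.1 − 2.22 = 94.88 kPa
n(CO2) = PV/RT = (94.88 × 0.2130) / (8.314 × 292.35) = 0.008315 mol
n(Na2CO3) = (1/1) × 0.008315 = 0.008315 mol
m(Na2CO3) = 0.008315 × 105.99 = 0.8813 g

0.881 g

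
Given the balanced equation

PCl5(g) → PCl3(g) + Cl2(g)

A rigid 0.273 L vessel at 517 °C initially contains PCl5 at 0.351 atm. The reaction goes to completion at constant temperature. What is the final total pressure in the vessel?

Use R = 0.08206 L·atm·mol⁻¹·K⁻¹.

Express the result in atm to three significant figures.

0.702 atm

Since T and V are fixed, P_final/P_initial = n_final/n_initial = 2/1.
P_final = (2/1) × 0.351 = 0.7020 atm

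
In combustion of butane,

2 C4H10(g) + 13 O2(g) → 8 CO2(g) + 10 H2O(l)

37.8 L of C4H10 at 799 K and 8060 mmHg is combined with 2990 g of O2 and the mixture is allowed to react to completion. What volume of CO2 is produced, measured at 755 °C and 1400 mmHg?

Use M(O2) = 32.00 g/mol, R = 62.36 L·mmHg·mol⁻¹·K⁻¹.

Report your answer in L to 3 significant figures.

1120 L

n(C4H10) = PV/RT = (8060 × 37.8) / (62.36 × 799) = 6.115 mol
n(O2) = 2990 / 32.00 = 93.44 mol
For 6.115 mol C4H10, stoichiometry requires (13/2) × 6.115 = 39.75 mol O2; 93.44 mol is available, so C4H10 is limiting.
n(CO2) = (8/2) × 6.115 = 24.46 mol
V(CO2) = nRT/P = 24.46 × 62.36 × 1028.15 / 1400 = 1120 L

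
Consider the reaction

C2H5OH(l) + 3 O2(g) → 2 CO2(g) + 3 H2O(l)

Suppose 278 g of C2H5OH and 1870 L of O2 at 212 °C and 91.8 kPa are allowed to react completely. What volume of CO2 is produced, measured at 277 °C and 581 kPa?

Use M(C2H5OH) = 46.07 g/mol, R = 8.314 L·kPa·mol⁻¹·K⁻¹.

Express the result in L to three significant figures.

95.0 L

n(C2H5OH) = 278 / 46.07 = 6.034 mol
n(O2) = PV/RT = (91.8 × 1870) / (8.314 × 485.15) = 42.56 mol
For 6.034 mol C2H5OH, stoichiometry requires (3/1) × 6.034 = 18.10 mol O2; 42.56 mol is available, so C2H5OH is limiting.
n(CO2) = (2/1) × 6.034 = 12.07 mol
V(CO2) = nRT/P = 12.07 × 8.314 × 550.15 / 581 = 95.02 L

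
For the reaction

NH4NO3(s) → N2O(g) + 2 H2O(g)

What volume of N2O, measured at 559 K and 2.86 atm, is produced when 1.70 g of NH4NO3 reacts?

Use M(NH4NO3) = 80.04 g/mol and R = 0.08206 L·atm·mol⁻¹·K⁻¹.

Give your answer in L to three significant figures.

0.341 L

n(NH4NO3) = 1.700 / 80.04 = 0.02124 mol
n(N2O) = (1/1) × 0.02124 = 0.02124 mol
V = nRT/P = 0.02124 × 0.08206 × 559 / 2.86 = 0.3407 L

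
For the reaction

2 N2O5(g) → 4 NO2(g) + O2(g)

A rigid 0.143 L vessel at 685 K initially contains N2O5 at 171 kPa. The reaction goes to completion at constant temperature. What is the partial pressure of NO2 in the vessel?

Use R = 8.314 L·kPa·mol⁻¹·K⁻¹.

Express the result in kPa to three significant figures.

n(N2O5)₀ = PV/RT = (171 × 0.143) / (8.314 × 685) = 0.004294 mol
n(NO2) = (4/2) × 0.004294 = 0.008588 mol
P(NO2) = nRT/V = 0.008588 × 8.314 × 685 / 0.143 = 342.0 kPa

342 kPa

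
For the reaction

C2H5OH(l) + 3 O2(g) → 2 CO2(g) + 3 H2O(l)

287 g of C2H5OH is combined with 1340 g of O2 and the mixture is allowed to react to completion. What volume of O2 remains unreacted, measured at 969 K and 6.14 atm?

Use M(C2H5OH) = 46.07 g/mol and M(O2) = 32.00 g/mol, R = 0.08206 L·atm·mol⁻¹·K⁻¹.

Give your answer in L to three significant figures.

300 L

n(C2H5OH) = 287 / 46.07 = 6.230 mol
n(O2) = 1340 / 32.00 = 41.88 mol
For 6.230 mol C2H5OH, stoichiometry requires (3/1) × 6.230 = 18.69 mol O2; 41.88 mol is available, so C2H5OH is limiting.
n(O2) consumed = (3/1) × 6.230 = 18.69 mol; remaining = 41.88 − 18.69 = 23.19 mol
V(O2) = nRT/P = 23.19 × 0.08206 × 969 / 6.14 = 300.3 L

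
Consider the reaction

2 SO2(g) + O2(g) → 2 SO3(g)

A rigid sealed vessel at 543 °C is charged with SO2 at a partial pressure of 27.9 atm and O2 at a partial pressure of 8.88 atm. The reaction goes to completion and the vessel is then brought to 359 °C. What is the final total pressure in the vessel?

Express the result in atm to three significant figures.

21.6 atm

With V and T fixed, P_i ∝ n_i, so the mole ratios apply directly to partial pressures at 543 °C.
P(O2) required for 27.9 atm of SO2 = (1/2) × 27.9 = 13.95 atm; available 8.88 atm, so O2 is limiting.
P(SO2) remaining = 27.9 − (2/1) × 8.88 = 10.14 atm
P(gaseous products) = (2)/1 × 8.88 = 17.76 atm
P_total at 543 °C = 10.14 + 17.76 = 27.90 atm
Scaling to 359 °C: P = 27.90 × 632.15/816.15 = 21.61 atm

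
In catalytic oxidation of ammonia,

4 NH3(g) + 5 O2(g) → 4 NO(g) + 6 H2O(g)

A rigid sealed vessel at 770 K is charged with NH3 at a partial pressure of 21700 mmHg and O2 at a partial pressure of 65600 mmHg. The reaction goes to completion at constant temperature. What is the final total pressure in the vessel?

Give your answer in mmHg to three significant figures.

At constant V, partial pressures at 770 K are proportional to moles, so apply stoichiometry directly to pressures.
P(O2) required for 21700 mmHg of NH3 = (5/4) × 21700 = 27120 mmHg; available 65600 mmHg, so NH3 is limiting.
P(O2) remaining = 65600 − (5/4) × 21700 = 38480 mmHg
P(gaseous products) = (4+6)/4 × 21700 = 54250 mmHg
P_total at 770 K = 38480 + 54250 = 92730 mmHg

92700 mmHg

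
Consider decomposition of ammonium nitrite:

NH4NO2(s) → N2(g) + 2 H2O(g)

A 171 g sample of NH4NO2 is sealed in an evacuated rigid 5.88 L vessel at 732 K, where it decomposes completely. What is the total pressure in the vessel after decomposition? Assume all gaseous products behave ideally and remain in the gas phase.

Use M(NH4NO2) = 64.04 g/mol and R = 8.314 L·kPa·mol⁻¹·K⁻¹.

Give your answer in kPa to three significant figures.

8290 kPa

n(NH4NO2) = 171 / 64.04 = 2.670 mol
n(gas produced) = (3/1) × 2.670 = 8.010 mol
P = nRT/V = 8.010 × 8.314 × 732 / 5.88 = 8290 kPa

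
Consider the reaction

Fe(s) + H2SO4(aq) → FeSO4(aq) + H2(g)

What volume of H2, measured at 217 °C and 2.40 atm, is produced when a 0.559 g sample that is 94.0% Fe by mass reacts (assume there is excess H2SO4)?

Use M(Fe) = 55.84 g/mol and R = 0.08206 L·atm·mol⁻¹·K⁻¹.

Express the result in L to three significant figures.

mass of Fe = 0.559 × 94.0/100 = 0.5255 g
n(Fe) = 0.5255 / 55.84 = 0.009411 mol
n(H2) = (1/1) × 0.009411 = 0.009411 mol
V = nRT/P = 0.009411 × 0.08206 × 490.15 / 2.40 = 0.1577 L

0.158 L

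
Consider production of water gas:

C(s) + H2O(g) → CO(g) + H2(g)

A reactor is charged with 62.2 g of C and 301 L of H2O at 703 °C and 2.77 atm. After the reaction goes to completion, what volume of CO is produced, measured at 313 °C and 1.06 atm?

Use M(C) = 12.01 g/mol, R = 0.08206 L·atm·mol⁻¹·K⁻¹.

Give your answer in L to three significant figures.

235 L

n(C) = 62.2 / 12.01 = 5.179 mol
n(H2O) = PV/RT = (2.77 × 301) / (0.08206 × 976.15) = 10.41 mol
For 5.179 mol C, stoichiometry requires (1/1) × 5.179 = 5.179 mol H2O; 10.41 mol is available, so C is limiting.
n(CO) = (1/1) × 5.179 = 5.179 mol
V(CO) = nRT/P = 5.179 × 0.08206 × 586.15 / 1.06 = 235.0 L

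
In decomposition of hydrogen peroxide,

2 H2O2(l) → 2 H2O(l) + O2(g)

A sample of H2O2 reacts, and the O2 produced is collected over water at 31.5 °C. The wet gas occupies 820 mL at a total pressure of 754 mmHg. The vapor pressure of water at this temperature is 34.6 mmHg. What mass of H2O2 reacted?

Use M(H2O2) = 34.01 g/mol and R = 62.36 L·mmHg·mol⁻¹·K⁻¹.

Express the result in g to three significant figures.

P(O2) = 754 − 34.6 = 719.4 mmHg
n(O2) = PV/RT = (719.4 × 0.8200) / (62.36 × 304.65) = 0.03105 mol
n(H2O2) = (2/1) × 0.03105 = 0.06210 mol
m(H2O2) = 0.06210 × 34.01 = 2.112 g

2.11 g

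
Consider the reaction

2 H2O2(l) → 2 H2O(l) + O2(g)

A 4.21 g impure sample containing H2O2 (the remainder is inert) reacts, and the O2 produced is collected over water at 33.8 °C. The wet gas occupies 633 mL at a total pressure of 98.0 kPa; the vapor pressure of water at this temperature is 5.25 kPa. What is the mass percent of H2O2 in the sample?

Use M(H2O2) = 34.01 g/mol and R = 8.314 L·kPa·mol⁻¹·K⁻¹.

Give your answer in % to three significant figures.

37.2 %

P(O2) = 98.0 − 5.25 = 92.75 kPa
n(O2) = PV/RT = (92.75 × 0.6330) / (8.314 × 306.95) = 0.02301 mol
n(H2O2) = (2/1) × 0.02301 = 0.04602 mol
m(H2O2) = 0.04602 × 34.01 = 1.565 g
%H2O2 = 1.565 / 4.21 × 100 = 37.17%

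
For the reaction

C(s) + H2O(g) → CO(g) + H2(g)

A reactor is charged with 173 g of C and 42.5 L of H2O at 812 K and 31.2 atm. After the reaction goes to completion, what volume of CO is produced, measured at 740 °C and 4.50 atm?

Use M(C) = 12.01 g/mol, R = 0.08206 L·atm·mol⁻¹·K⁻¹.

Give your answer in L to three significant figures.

266 L

n(C) = 173 / 12.01 = 14.40 mol
n(H2O) = PV/RT = (31.2 × 42.5) / (0.08206 × 812) = 19.90 mol
For 14.40 mol C, stoichiometry requires (1/1) × 14.40 = 14.40 mol H2O; 19.90 mol is available, so C is limiting.
n(CO) = (1/1) × 14.40 = 14.40 mol
V(CO) = nRT/P = 14.40 × 0.08206 × 1013.15 / 4.50 = 266.0 L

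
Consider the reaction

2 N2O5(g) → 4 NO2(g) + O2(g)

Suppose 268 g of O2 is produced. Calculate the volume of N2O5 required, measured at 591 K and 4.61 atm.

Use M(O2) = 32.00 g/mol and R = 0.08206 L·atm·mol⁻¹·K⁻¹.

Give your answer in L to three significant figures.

176 L

n(O2) = 268.0 / 32.00 = 8.375 mol
n(N2O5) = (2/1) × 8.375 = 16.75 mol
V = nRT/P = 16.75 × 0.08206 × 591 / 4.61 = 176.2 L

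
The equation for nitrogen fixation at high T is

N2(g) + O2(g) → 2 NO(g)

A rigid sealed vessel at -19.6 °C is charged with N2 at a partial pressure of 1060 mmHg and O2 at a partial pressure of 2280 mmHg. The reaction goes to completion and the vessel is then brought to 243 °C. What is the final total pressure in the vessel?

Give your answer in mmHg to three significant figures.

6800 mmHg

At constant V, partial pressures at -19.6 °C are proportional to moles, so apply stoichiometry directly to pressures.
P(O2) required for 1060 mmHg of N2 = (1/1) × 1060 = 1060 mmHg; available 2280 mmHg, so N2 is limiting.
P(O2) remaining = 2280 − (1/1) × 1060 = 1220 mmHg
P(gaseous products) = (2)/1 × 1060 = 2120 mmHg
P_total at -19.6 °C = 1220 + 2120 = 3340 mmHg
Scaling to 243 °C: P = 3340 × 516.15/253.55 = 6799 mmHg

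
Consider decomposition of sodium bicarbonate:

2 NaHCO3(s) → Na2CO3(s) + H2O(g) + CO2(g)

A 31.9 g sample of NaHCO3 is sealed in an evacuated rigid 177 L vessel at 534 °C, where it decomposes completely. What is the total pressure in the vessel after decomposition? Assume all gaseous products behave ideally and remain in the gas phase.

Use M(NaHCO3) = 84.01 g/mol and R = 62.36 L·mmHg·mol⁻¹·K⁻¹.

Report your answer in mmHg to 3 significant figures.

n(NaHCO3) = 31.9 / 84.01 = 0.3797 mol
n(gas produced) = (2/2) × 0.3797 = 0.3797 mol
P = nRT/V = 0.3797 × 62.36 × 807.15 / 177 = 108.0 mmHg

108 mmHg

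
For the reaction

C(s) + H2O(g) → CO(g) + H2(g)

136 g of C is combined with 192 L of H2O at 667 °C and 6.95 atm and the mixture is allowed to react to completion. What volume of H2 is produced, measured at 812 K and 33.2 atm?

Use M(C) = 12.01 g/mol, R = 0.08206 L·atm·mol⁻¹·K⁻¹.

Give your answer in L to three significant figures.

n(C) = 136 / 12.01 = 11.32 mol
n(H2O) = PV/RT = (6.95 × 192) / (0.08206 × 940.15) = 17.30 mol
For 11.32 mol C, stoichiometry requires (1/1) × 11.32 = 11.32 mol H2O; 17.30 mol is available, so C is limiting.
n(H2) = (1/1) × 11.32 = 11.32 mol
V(H2) = nRT/P = 11.32 × 0.08206 × 812 / 33.2 = 22.72 L

22.7 L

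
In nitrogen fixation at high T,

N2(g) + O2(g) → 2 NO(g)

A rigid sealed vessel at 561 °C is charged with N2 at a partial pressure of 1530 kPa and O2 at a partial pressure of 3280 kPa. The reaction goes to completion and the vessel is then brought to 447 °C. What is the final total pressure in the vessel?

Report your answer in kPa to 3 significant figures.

At constant V, partial pressures at 561 °C are proportional to moles, so apply stoichiometry directly to pressures.
P(O2) required for 1530 kPa of N2 = (1/1) × 1530 = 1530 kPa; available 3280 kPa, so N2 is limiting.
P(O2) remaining = 3280 − (1/1) × 1530 = 1750 kPa
P(gaseous products) = (2)/1 × 1530 = 3060 kPa
P_total at 561 °C = 1750 + 3060 = 4810 kPa
Scaling to 447 °C: P = 4810 × 720.15/834.15 = 4153 kPa

4150 kPa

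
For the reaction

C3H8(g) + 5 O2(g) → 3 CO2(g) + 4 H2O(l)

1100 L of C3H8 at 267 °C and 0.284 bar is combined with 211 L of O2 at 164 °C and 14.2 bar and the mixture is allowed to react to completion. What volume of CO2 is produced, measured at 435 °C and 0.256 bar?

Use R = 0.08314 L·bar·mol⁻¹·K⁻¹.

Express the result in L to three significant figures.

n(C3H8) = PV/RT = (0.284 × 1100) / (0.08314 × 540.15) = 6.956 mol
n(O2) = PV/RT = (14.2 × 211) / (0.08314 × 437.15) = 82.44 mol
For 6.956 mol C3H8, stoichiometry requires (5/1) × 6.956 = 34.78 mol O2; 82.44 mol is available, so C3H8 is limiting.
n(CO2) = (3/1) × 6.956 = 20.87 mol
V(CO2) = nRT/P = 20.87 × 0.08314 × 708.15 / 0.256 = 4800 L

4800 L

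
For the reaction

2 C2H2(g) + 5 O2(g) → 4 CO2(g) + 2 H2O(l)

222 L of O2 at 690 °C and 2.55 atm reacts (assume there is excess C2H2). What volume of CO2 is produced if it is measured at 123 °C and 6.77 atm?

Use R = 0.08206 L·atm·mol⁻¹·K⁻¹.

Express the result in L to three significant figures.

n(O2) = PV/RT = (2.55 × 222) / (0.08206 × 963.15) = 7.163 mol
n(CO2) = (4/5) × 7.163 = 5.730 mol
V = nRT/P = 5.730 × 0.08206 × 396.15 / 6.77 = 27.51 L

27.5 L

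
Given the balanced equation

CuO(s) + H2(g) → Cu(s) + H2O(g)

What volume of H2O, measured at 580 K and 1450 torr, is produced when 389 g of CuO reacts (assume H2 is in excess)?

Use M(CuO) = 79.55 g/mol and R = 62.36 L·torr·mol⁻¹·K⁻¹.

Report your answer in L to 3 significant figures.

n(CuO) = 389.0 / 79.55 = 4.890 mol
n(H2O) = (1/1) × 4.890 = 4.890 mol
V = nRT/P = 4.890 × 62.36 × 580 / 1450 = 122.0 L

122 L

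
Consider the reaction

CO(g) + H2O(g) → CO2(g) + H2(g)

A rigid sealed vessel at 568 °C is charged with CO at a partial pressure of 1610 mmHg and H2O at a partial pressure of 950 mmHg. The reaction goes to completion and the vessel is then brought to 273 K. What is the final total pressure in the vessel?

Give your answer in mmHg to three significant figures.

831 mmHg

Because the vessel is rigid and T is held at 568 °C, work the stoichiometry in partial pressures (P_i = n_iRT/V).
P(H2O) required for 1610 mmHg of CO = (1/1) × 1610 = 1610 mmHg; available 950 mmHg, so H2O is limiting.
P(CO) remaining = 1610 − (1/1) × 950 = 660.0 mmHg
P(gaseous products) = (1+1)/1 × 950 = 1900 mmHg
P_total at 568 °C = 660.0 + 1900 = 2560 mmHg
Scaling to 273 K: P = 2560 × 273/841.15 = 830.9 mmHg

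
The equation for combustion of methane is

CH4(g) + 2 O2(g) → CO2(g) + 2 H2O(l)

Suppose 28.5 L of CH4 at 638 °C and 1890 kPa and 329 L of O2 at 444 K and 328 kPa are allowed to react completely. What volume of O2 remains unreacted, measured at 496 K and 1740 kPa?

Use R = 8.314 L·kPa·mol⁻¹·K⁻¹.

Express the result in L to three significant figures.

35.6 L

n(CH4) = PV/RT = (1890 × 28.5) / (8.314 × 911.15) = 7.111 mol
n(O2) = PV/RT = (328 × 329) / (8.314 × 444) = 29.23 mol
For 7.111 mol CH4, stoichiometry requires (2/1) × 7.111 = 14.22 mol O2; 29.23 mol is available, so CH4 is limiting.
n(O2) consumed = (2/1) × 7.111 = 14.22 mol; remaining = 29.23 − 14.22 = 15.01 mol
V(O2) = nRT/P = 15.01 × 8.314 × 496 / 1740 = 35.57 L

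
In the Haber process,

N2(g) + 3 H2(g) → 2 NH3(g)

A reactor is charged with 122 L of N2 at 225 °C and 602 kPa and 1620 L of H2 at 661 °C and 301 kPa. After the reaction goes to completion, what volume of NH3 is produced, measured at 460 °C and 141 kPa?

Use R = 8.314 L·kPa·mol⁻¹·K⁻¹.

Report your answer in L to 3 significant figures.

1530 L

n(N2) = PV/RT = (602 × 122) / (8.314 × 498.15) = 17.73 mol
n(H2) = PV/RT = (301 × 1620) / (8.314 × 934.15) = 62.78 mol
For 17.73 mol N2, stoichiometry requires (3/1) × 17.73 = 53.19 mol H2; 62.78 mol is available, so N2 is limiting.
n(NH3) = (2/1) × 17.73 = 35.46 mol
V(NH3) = nRT/P = 35.46 × 8.314 × 733.15 / 141 = 1533 L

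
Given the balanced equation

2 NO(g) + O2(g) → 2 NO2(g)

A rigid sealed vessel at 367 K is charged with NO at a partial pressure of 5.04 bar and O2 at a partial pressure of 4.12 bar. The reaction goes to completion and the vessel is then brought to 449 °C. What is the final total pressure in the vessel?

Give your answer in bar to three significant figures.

Because the vessel is rigid and T is held at 367 K, work the stoichiometry in partial pressures (P_i = n_iRT/V).
P(O2) required for 5.04 bar of NO = (1/2) × 5.04 = 2.520 bar; available 4.12 bar, so NO is limiting.
P(O2) remaining = 4.12 − (1/2) × 5.04 = 1.600 bar
P(gaseous products) = (2)/2 × 5.04 = 5.040 bar
P_total at 367 K = 1.600 + 5.040 = 6.640 bar
Scaling to 449 °C: P = 6.640 × 722.15/367 = 13.07 bar

13.1 bar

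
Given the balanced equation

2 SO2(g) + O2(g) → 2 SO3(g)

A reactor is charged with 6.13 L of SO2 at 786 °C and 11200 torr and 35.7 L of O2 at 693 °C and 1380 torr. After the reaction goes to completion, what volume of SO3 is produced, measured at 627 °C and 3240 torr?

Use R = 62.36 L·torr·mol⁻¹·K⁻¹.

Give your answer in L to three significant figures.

n(SO2) = PV/RT = (11200 × 6.13) / (62.36 × 1059.15) = 1.039 mol
n(O2) = PV/RT = (1380 × 35.7) / (62.36 × 966.15) = 0.8177 mol
For 1.039 mol SO2, stoichiometry requires (1/2) × 1.039 = 0.5195 mol O2; 0.8177 mol is available, so SO2 is limiting.
n(SO3) = (2/2) × 1.039 = 1.039 mol
V(SO3) = nRT/P = 1.039 × 62.36 × 900.15 / 3240 = 18.00 L

18.0 L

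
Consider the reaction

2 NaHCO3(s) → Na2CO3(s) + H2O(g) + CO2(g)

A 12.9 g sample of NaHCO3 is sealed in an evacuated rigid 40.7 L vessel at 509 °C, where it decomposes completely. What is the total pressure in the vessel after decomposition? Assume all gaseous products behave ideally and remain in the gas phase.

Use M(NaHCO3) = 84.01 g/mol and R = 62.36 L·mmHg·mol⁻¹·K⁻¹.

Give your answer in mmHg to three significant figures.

184 mmHg

n(NaHCO3) = 12.9 / 84.01 = 0.1536 mol
n(gas produced) = (2/2) × 0.1536 = 0.1536 mol
P = nRT/V = 0.1536 × 62.36 × 782.15 / 40.7 = 184.1 mmHg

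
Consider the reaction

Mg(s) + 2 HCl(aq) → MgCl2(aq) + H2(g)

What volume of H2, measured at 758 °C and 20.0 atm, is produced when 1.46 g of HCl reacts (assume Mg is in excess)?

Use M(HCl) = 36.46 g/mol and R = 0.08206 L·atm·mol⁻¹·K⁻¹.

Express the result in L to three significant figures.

n(HCl) = 1.460 / 36.46 = 0.04004 mol
n(H2) = (1/2) × 0.04004 = 0.02002 mol
V = nRT/P = 0.02002 × 0.08206 × 1031.15 / 20.0 = 0.08470 L

0.0847 L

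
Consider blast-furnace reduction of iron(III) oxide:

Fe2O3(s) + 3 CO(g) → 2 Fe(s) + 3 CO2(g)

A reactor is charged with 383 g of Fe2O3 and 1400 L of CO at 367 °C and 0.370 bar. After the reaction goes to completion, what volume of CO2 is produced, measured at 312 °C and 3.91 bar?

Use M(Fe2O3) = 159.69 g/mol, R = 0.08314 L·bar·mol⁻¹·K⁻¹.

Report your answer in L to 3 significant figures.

n(Fe2O3) = 383 / 159.69 = 2.398 mol
n(CO) = PV/RT = (0.370 × 1400) / (0.08314 × 640.15) = 9.733 mol
For 2.398 mol Fe2O3, stoichiometry requires (3/1) × 2.398 = 7.194 mol CO; 9.733 mol is available, so Fe2O3 is limiting.
n(CO2) = (3/1) × 2.398 = 7.194 mol
V(CO2) = nRT/P = 7.194 × 0.08314 × 585.15 / 3.91 = 89.51 L

89.5 L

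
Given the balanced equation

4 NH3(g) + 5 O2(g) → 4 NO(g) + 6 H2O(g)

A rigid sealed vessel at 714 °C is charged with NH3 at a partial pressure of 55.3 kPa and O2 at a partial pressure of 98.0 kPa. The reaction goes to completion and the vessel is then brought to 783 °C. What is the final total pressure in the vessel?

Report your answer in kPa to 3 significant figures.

179 kPa

At constant V, partial pressures at 714 °C are proportional to moles, so apply stoichiometry directly to pressures.
P(O2) required for 55.3 kPa of NH3 = (5/4) × 55.3 = 69.12 kPa; available 98.0 kPa, so NH3 is limiting.
P(O2) remaining = 98.0 − (5/4) × 55.3 = 28.88 kPa
P(gaseous products) = (4+6)/4 × 55.3 = 138.2 kPa
P_total at 714 °C = 28.88 + 138.2 = 167.1 kPa
Scaling to 783 °C: P = 167.1 × 1056.15/987.15 = 178.8 kPa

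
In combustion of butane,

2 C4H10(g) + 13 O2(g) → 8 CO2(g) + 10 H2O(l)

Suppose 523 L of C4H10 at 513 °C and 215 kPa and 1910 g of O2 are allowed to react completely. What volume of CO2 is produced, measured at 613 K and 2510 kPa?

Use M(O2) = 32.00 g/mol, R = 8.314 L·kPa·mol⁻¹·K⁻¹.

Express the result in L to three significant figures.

n(C4H10) = PV/RT = (215 × 523) / (8.314 × 786.15) = 17.20 mol
n(O2) = 1910 / 32.00 = 59.69 mol
For 17.20 mol C4H10, stoichiometry requires (13/2) × 17.20 = 111.8 mol O2; 59.69 mol is available, so O2 is limiting.
n(CO2) = (8/13) × 59.69 = 36.73 mol
V(CO2) = nRT/P = 36.73 × 8.314 × 613 / 2510 = 74.58 L

74.6 L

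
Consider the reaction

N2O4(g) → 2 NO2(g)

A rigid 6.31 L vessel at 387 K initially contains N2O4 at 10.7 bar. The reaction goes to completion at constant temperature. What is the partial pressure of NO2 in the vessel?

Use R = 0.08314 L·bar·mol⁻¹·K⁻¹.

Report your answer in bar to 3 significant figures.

21.4 bar

n(N2O4)₀ = PV/RT = (10.7 × 6.31) / (0.08314 × 387) = 2.098 mol
n(NO2) = (2/1) × 2.098 = 4.196 mol
P(NO2) = nRT/V = 4.196 × 0.08314 × 387 / 6.31 = 21.40 bar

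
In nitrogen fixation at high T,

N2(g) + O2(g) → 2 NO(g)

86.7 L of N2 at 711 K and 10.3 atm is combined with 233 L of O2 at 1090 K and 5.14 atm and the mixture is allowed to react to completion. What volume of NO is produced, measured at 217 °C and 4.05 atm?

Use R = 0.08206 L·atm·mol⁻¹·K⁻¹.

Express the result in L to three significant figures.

266 L

n(N2) = PV/RT = (10.3 × 86.7) / (0.08206 × 711) = 15.31 mol
n(O2) = PV/RT = (5.14 × 233) / (0.08206 × 1090) = 13.39 mol
For 15.31 mol N2, stoichiometry requires (1/1) × 15.31 = 15.31 mol O2; 13.39 mol is available, so O2 is limiting.
n(NO) = (2/1) × 13.39 = 26.78 mol
V(NO) = nRT/P = 26.78 × 0.08206 × 490.15 / 4.05 = 266.0 L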